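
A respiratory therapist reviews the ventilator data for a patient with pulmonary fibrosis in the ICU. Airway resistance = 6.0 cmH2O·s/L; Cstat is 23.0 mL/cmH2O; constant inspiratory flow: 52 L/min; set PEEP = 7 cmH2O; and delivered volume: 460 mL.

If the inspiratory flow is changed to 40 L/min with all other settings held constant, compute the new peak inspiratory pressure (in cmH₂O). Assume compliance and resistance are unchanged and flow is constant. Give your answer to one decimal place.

31.0

Flow: 52 L/min ÷ 60 = 0.8667 L/s.
New flow: 40 L/min ÷ 60 = 0.6667 L/s.
PIP = Vt/C + R·V̇ + PEEP (constant-flow equation of motion).
Only the resistive term changes: ΔPIP = R × ΔV̇ = 6.0 × (0.6667 − 0.8667) = 6.0 × -0.2 = -1.2 cmH2O.
Original PIP = 460/23.0 + 6.0×0.8667 + 7 = 32.2 cmH2O; new PIP = 32.2 + (-1.2) = 31.0 cmH2O.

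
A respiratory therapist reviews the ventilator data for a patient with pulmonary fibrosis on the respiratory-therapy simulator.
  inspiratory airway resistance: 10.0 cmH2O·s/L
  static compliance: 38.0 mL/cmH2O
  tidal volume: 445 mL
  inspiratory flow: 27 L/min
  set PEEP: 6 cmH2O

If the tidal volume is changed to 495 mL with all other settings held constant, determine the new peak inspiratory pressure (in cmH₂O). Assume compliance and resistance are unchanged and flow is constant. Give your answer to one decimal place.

23.5

Flow: 27 L/min ÷ 60 = 0.45 L/s.
PIP = Vt/C + R·V̇ + PEEP (constant-flow equation of motion).
Only the elastic term changes: ΔPIP = ΔVt / C = (495 − 445) / 38.0 = 1.316 cmH2O.
Original PIP = 445/38.0 + 10.0×0.45 + 6 = 22.211 cmH2O; new PIP = 22.211 + (1.316) = 23.527 cmH2O.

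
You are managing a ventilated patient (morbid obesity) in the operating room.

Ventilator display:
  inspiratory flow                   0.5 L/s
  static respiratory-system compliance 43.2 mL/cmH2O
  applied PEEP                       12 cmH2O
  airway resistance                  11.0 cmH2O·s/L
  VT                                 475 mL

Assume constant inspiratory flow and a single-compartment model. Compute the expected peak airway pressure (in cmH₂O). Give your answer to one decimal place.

28.5

Equation of motion (constant flow): PIP = Vt/C + R·V̇ + PEEP.
PIP = 475/43.2 + 11.0×0.5 + 12 = 10.995 + 5.5 + 12 = 28.495 cmH2O.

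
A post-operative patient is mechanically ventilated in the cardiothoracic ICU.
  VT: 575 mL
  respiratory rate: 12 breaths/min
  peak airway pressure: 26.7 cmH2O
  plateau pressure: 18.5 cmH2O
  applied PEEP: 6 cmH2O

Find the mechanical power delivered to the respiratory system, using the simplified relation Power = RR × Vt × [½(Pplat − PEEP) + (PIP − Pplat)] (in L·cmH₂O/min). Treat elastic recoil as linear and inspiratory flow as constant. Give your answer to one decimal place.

99.7

Per-breath work = Vt × [½(Pplat−PEEP) + (PIP−Pplat)] = 0.575 × [0.5×12.5 + 8.2] = 0.575 × 14.45 = 8.309 L·cmH2O.
Power = 12 × 8.309 = 99.708 L·cmH2O/min.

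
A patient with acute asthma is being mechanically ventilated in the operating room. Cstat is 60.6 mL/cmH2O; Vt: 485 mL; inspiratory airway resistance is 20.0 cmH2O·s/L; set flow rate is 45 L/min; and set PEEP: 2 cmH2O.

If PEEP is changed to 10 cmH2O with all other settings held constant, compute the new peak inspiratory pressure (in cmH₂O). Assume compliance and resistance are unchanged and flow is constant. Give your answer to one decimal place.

33.0

Flow: 45 L/min ÷ 60 = 0.75 L/s.
PIP = Vt/C + R·V̇ + PEEP (constant-flow equation of motion).
Only the baseline term changes: ΔPIP = ΔPEEP = 10 − 2 = 8.0 cmH2O.
Original PIP = 485/60.6 + 20.0×0.75 + 2 = 25.003 cmH2O; new PIP = 25.003 + (8.0) = 33.003 cmH2O.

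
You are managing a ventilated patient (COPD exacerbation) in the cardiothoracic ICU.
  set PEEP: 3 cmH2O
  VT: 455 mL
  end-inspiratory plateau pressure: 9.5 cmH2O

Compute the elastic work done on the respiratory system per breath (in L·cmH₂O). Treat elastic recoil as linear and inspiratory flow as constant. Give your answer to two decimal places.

Elastic work ≈ ½ × (Pplat − PEEP) × Vt = 0.5 × (9.5 − 3) × 0.455 L = 0.5 × 6.5 × 0.455 = 1.479 L·cmH2O.

1.48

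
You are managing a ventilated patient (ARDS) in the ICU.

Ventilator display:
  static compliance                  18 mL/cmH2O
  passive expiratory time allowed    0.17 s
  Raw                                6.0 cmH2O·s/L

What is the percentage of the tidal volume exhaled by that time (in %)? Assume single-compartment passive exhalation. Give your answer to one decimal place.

79.3

τ = R × C = 6.0 × 18 mL/cmH2O = 6.0 × 0.018 L/cmH2O = 0.108 s.
Passive exhalation: V(t)/V₀ = e^(−t/τ) = e^(−0.17/0.108) = 0.2072.
Fraction exhaled = 1 − 0.2072 = 0.7928 → 79.28%.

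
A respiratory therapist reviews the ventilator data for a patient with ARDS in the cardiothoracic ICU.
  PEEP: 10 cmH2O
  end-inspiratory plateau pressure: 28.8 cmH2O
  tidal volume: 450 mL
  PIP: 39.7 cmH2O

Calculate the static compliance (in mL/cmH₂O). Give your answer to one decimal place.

Cstat = Vt / (Pplat − PEEP) = 450 / (28.8 − 10) = 450 / 18.8 = 23.936 mL/cmH2O.

23.9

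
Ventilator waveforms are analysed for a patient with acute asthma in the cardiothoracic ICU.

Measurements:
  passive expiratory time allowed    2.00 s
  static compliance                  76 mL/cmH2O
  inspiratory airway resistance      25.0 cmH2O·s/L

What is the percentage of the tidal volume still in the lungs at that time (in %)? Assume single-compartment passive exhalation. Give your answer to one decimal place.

τ = R × C = 25.0 × 76 mL/cmH2O = 25.0 × 0.076 L/cmH2O = 1.9 s.
Passive exhalation: V(t)/V₀ = e^(−t/τ) = e^(−2.00/1.9) = 0.349.
Fraction remaining = 0.349 → 34.9%.

34.9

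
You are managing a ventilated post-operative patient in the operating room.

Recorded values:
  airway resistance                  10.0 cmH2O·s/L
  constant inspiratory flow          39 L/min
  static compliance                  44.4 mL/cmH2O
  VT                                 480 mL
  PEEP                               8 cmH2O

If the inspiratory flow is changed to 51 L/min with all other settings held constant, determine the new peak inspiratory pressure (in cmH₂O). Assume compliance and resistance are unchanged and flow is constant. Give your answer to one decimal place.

Flow: 39 L/min ÷ 60 = 0.65 L/s.
New flow: 51 L/min ÷ 60 = 0.85 L/s.
PIP = Vt/C + R·V̇ + PEEP (constant-flow equation of motion).
Only the resistive term changes: ΔPIP = R × ΔV̇ = 10.0 × (0.85 − 0.65) = 10.0 × 0.2 = 2.0 cmH2O.
Original PIP = 480/44.4 + 10.0×0.65 + 8 = 25.311 cmH2O; new PIP = 25.311 + (2.0) = 27.311 cmH2O.

27.3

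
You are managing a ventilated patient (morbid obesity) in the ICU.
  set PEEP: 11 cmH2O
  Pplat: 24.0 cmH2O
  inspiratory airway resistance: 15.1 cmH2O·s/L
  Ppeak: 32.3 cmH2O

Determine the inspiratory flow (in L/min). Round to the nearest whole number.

33

flow = (PIP − Pplat) / Raw = (32.3 − 24.0) / 15.1 = 0.5497 L/s × 60 = 32.982 L/min.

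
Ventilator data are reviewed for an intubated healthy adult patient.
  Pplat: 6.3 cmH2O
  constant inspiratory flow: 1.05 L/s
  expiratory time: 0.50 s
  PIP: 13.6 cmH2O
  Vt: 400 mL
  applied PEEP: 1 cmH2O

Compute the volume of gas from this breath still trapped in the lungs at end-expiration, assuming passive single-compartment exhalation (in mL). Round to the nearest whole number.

R = (PIP − Pplat)/V̇ = (13.6 − 6.3) / 1.05 = 7.3/1.05 = 6.952 cmH2O·s/L.
C = Vt/(Pplat − PEEP) = 400.0 / (6.3 − 1) = 400.0/5.3 = 75.472 mL/cmH2O.
τ = R × C = 6.952 × 0.07547 L/cmH2O = 0.5247 s.
Fraction remaining = e^(−Te/τ) = e^(−0.50/0.5247) = 0.3856.
Trapped volume = 400.0 × 0.3856 = 154.24 mL.

154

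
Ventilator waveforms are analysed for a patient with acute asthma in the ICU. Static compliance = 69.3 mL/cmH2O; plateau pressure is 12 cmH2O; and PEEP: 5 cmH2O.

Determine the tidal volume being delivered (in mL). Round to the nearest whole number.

Vt = Cstat × (Pplat − PEEP) = 69.3 × (12 − 5) = 69.3 × 7.0 = 485.1 mL.

485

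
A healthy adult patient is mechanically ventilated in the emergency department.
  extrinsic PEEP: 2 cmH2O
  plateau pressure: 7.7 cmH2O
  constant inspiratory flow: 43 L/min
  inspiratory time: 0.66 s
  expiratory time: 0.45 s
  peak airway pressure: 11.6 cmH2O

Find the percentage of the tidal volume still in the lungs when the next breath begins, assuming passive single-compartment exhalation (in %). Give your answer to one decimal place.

Flow: 43 L/min ÷ 60 = 0.7167 L/s.
Vt = flow × Ti = 0.7167 L/s × 0.66 s × 1000 mL/L = 473.02 mL.
R = (PIP − Pplat)/V̇ = (11.6 − 7.7) / 0.7167 = 3.9/0.7167 = 5.442 cmH2O·s/L.
C = Vt/(Pplat − PEEP) = 473.02 / (7.7 − 2) = 473.02/5.7 = 82.986 mL/cmH2O.
τ = R × C = 5.442 × 0.08299 L/cmH2O = 0.4516 s.
Fraction remaining at end-expiration = e^(−Te/τ) = e^(−0.45/0.4516) = 0.3692 → 36.92%.

36.9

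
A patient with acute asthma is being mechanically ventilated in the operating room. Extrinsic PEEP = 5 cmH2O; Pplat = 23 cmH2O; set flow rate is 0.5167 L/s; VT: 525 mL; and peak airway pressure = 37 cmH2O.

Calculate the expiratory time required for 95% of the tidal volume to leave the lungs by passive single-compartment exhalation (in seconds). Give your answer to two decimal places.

2.37

R = (PIP − Pplat)/V̇ = (37 − 23) / 0.5167 = 14.0/0.5167 = 27.095 cmH2O·s/L.
C = Vt/(Pplat − PEEP) = 525.0 / (23 − 5) = 525.0/18.0 = 29.167 mL/cmH2O.
τ = R × C = 27.095 × 0.02917 L/cmH2O = 0.7904 s.
t = −τ·ln(1 − 0.95) = −0.7904·ln(0.05) = 2.368 s.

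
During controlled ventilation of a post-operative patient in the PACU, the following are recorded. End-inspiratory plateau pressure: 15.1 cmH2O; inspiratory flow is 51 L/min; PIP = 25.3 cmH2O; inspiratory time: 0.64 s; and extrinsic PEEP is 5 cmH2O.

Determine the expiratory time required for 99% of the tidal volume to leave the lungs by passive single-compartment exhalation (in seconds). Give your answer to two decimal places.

Flow: 51 L/min ÷ 60 = 0.85 L/s.
Vt = flow × Ti = 0.85 L/s × 0.64 s × 1000 mL/L = 544.0 mL.
R = (PIP − Pplat)/V̇ = (25.3 − 15.1) / 0.85 = 10.2/0.85 = 12.0 cmH2O·s/L.
C = Vt/(Pplat − PEEP) = 544.0 / (15.1 − 5) = 544.0/10.1 = 53.861 mL/cmH2O.
τ = R × C = 12.0 × 0.05386 L/cmH2O = 0.6463 s.
t = −τ·ln(1 − 0.99) = −0.6463·ln(0.01) = 2.976 s.

2.98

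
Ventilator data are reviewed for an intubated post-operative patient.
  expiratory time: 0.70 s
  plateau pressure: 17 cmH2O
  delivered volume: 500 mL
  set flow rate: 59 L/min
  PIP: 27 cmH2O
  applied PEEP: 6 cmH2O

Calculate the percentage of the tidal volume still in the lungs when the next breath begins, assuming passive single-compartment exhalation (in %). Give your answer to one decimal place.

22.0

Flow: 59 L/min ÷ 60 = 0.9833 L/s.
R = (PIP − Pplat)/V̇ = (27 − 17) / 0.9833 = 10.0/0.9833 = 10.17 cmH2O·s/L.
C = Vt/(Pplat − PEEP) = 500.0 / (17 − 6) = 500.0/11.0 = 45.455 mL/cmH2O.
τ = R × C = 10.17 × 0.04546 L/cmH2O = 0.4623 s.
Fraction remaining at end-expiration = e^(−Te/τ) = e^(−0.70/0.4623) = 0.22 → 22.0%.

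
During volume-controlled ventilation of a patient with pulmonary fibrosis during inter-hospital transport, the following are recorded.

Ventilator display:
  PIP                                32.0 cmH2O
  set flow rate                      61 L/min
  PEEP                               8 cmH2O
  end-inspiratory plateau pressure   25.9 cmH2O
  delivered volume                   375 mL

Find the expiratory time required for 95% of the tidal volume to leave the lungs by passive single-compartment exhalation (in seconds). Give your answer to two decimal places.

0.38

Flow: 61 L/min ÷ 60 = 1.0167 L/s.
R = (PIP − Pplat)/V̇ = (32.0 − 25.9) / 1.0167 = 6.1/1.0167 = 6.0 cmH2O·s/L.
C = Vt/(Pplat − PEEP) = 375.0 / (25.9 − 8) = 375.0/17.9 = 20.95 mL/cmH2O.
τ = R × C = 6.0 × 0.02095 L/cmH2O = 0.1257 s.
t = −τ·ln(1 − 0.95) = −0.1257·ln(0.05) = 0.3766 s.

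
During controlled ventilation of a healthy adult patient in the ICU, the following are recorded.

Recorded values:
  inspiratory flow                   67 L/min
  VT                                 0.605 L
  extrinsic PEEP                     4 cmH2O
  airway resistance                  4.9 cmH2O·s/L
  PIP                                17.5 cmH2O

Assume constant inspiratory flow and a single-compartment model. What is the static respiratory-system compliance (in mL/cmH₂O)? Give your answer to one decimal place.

75.4

Flow: 67 L/min ÷ 60 = 1.1167 L/s.
Equation of motion (constant flow): PIP = Vt/C + R·V̇ + PEEP.
Vt/C = PIP − R·V̇ − PEEP = 17.5 − 4.9×1.1167 − 4 = 17.5 − 5.472 − 4 = 8.028 cmH2O.
C = Vt / 8.028 = 605 / 8.028 = 75.361 mL/cmH2O.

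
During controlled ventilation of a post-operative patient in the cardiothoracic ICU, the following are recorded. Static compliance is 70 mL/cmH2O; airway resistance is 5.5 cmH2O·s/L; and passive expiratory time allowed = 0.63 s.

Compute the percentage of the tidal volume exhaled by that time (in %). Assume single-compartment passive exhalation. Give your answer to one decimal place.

80.5

τ = R × C = 5.5 × 70 mL/cmH2O = 5.5 × 0.070 L/cmH2O = 0.385 s.
Passive exhalation: V(t)/V₀ = e^(−t/τ) = e^(−0.63/0.385) = 0.1947.
Fraction exhaled = 1 − 0.1947 = 0.8053 → 80.53%.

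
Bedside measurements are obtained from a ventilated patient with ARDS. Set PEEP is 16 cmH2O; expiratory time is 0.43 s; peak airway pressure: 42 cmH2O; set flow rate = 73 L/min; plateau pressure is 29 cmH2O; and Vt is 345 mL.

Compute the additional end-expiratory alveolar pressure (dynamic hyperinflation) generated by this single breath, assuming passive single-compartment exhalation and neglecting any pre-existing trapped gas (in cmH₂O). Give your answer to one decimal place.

2.9

Flow: 73 L/min ÷ 60 = 1.2167 L/s.
R = (PIP − Pplat)/V̇ = (42 − 29) / 1.2167 = 13.0/1.2167 = 10.685 cmH2O·s/L.
C = Vt/(Pplat − PEEP) = 345.0 / (29 − 16) = 345.0/13.0 = 26.538 mL/cmH2O.
τ = R × C = 10.685 × 0.02654 L/cmH2O = 0.2836 s.
Fraction remaining = e^(−Te/τ) = e^(−0.43/0.2836) = 0.2195; trapped volume = 345.0 × 0.2195 = 75.728 mL.
Additional alveolar pressure from trapping ≈ V_trapped / C = 75.728 / 26.538 = 2.854 cmH2O.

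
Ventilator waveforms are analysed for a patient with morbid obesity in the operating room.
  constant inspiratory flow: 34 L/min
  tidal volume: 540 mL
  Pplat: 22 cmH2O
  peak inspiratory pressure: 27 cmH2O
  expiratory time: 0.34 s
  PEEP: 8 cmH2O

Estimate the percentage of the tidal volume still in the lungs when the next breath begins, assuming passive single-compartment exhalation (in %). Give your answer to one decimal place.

Flow: 34 L/min ÷ 60 = 0.5667 L/s.
R = (PIP − Pplat)/V̇ = (27 − 22) / 0.5667 = 5.0/0.5667 = 8.823 cmH2O·s/L.
C = Vt/(Pplat − PEEP) = 540.0 / (22 − 8) = 540.0/14.0 = 38.571 mL/cmH2O.
τ = R × C = 8.823 × 0.03857 L/cmH2O = 0.3403 s.
Fraction remaining at end-expiration = e^(−Te/τ) = e^(−0.34/0.3403) = 0.3682 → 36.82%.

36.8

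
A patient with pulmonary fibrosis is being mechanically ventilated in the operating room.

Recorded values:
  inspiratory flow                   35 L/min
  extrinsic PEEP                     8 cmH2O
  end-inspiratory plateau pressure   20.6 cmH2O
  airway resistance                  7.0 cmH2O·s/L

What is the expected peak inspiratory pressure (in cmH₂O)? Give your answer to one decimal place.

Flow: 35 L/min ÷ 60 = 0.5833 L/s.
PIP = Pplat + Raw × flow = 20.6 + 7.0 × 0.5833 = 20.6 + 4.083 = 24.683 cmH2O.

24.7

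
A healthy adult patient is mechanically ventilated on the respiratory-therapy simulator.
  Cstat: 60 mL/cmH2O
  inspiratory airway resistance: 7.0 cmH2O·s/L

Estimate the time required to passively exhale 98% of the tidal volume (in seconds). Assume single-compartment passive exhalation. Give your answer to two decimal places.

τ = R × C = 7.0 × 60 mL/cmH2O = 7.0 × 0.060 L/cmH2O = 0.42 s.
Exhaled fraction f = 1 − e^(−t/τ) → t = −τ·ln(1 − f) = −0.42·ln(0.02) = 1.643 s.

1.64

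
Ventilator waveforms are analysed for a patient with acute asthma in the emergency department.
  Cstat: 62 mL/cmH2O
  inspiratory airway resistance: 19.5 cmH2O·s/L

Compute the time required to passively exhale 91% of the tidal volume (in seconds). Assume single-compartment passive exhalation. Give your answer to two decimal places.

2.91

τ = R × C = 19.5 × 62 mL/cmH2O = 19.5 × 0.062 L/cmH2O = 1.209 s.
Exhaled fraction f = 1 − e^(−t/τ) → t = −τ·ln(1 − f) = −1.209·ln(0.09) = 2.911 s.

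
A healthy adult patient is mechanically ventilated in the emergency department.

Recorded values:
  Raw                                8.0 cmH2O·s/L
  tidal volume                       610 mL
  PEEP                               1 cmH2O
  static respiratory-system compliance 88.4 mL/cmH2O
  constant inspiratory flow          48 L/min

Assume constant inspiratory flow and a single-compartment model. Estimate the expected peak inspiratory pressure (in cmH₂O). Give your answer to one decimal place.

Flow: 48 L/min ÷ 60 = 0.8 L/s.
Equation of motion (constant flow): PIP = Vt/C + R·V̇ + PEEP.
PIP = 610/88.4 + 8.0×0.8 + 1 = 6.9 + 6.4 + 1 = 14.3 cmH2O.

14.3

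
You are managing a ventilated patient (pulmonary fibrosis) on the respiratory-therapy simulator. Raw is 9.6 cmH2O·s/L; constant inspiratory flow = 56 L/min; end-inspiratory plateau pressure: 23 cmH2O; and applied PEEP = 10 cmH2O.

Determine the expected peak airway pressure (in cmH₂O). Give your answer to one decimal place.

32.0

Flow: 56 L/min ÷ 60 = 0.9333 L/s.
PIP = Pplat + Raw × flow = 23 + 9.6 × 0.9333 = 23 + 8.96 = 31.96 cmH2O.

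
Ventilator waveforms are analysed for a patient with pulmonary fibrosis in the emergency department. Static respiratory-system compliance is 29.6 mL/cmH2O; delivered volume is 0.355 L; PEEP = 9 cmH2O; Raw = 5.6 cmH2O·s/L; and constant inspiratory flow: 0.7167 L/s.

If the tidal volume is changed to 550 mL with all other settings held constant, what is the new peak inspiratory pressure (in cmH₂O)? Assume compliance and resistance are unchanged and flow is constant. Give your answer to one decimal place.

31.6

PIP = Vt/C + R·V̇ + PEEP (constant-flow equation of motion).
Only the elastic term changes: ΔPIP = ΔVt / C = (550 − 355) / 29.6 = 6.588 cmH2O.
Original PIP = 355/29.6 + 5.6×0.7167 + 9 = 25.007 cmH2O; new PIP = 25.007 + (6.588) = 31.595 cmH2O.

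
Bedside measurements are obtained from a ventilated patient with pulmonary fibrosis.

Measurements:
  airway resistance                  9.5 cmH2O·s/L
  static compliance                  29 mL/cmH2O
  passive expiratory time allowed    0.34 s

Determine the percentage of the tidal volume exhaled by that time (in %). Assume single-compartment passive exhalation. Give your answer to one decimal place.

70.9

τ = R × C = 9.5 × 29 mL/cmH2O = 9.5 × 0.029 L/cmH2O = 0.2755 s.
Passive exhalation: V(t)/V₀ = e^(−t/τ) = e^(−0.34/0.2755) = 0.2911.
Fraction exhaled = 1 − 0.2911 = 0.7089 → 70.89%.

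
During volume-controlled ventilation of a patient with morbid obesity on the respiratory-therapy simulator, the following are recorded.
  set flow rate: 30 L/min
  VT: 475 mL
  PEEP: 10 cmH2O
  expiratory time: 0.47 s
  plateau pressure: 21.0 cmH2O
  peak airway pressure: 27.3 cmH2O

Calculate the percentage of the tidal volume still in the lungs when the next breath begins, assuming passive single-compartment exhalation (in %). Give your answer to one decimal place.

42.2

Flow: 30 L/min ÷ 60 = 0.5 L/s.
R = (PIP − Pplat)/V̇ = (27.3 − 21.0) / 0.5 = 6.3/0.5 = 12.6 cmH2O·s/L.
C = Vt/(Pplat − PEEP) = 475.0 / (21.0 − 10) = 475.0/11.0 = 43.182 mL/cmH2O.
τ = R × C = 12.6 × 0.04318 L/cmH2O = 0.5441 s.
Fraction remaining at end-expiration = e^(−Te/τ) = e^(−0.47/0.5441) = 0.4216 → 42.16%.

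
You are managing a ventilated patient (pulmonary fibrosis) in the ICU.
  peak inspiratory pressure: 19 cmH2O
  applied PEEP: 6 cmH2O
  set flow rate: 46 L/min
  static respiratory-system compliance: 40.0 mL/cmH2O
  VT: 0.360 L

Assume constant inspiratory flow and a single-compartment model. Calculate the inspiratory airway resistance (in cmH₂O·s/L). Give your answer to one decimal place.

Flow: 46 L/min ÷ 60 = 0.7667 L/s.
Equation of motion (constant flow): PIP = Vt/C + R·V̇ + PEEP.
R·V̇ = PIP − Vt/C − PEEP = 19 − 360/40.0 − 6 = 19 − 9.0 − 6 = 4.0 cmH2O.
R = 4.0 / 0.7667 = 5.217 cmH2O·s/L.

5.2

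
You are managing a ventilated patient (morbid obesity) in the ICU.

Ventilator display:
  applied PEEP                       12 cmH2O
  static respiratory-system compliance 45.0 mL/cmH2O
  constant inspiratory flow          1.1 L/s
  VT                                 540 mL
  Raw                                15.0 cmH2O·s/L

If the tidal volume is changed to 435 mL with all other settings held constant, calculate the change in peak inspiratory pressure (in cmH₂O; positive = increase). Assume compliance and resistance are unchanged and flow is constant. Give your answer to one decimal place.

PIP = Vt/C + R·V̇ + PEEP (constant-flow equation of motion).
Only the elastic term changes: ΔPIP = ΔVt / C = (435 − 540) / 45.0 = -2.333 cmH2O.

-2.3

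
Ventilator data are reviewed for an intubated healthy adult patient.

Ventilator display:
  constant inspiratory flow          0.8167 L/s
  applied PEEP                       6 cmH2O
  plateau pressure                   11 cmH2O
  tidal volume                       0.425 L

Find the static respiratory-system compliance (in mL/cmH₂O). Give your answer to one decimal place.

Cstat = Vt / (Pplat − PEEP) = 425 / (11 − 6) = 425 / 5.0 = 85.0 mL/cmH2O.

85.0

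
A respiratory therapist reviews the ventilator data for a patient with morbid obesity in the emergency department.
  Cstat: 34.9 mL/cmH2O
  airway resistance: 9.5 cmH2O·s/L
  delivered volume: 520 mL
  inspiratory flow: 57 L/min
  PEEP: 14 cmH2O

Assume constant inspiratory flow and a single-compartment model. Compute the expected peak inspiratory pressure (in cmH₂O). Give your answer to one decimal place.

37.9

Flow: 57 L/min ÷ 60 = 0.95 L/s.
Equation of motion (constant flow): PIP = Vt/C + R·V̇ + PEEP.
PIP = 520/34.9 + 9.5×0.95 + 14 = 14.9 + 9.025 + 14 = 37.925 cmH2O.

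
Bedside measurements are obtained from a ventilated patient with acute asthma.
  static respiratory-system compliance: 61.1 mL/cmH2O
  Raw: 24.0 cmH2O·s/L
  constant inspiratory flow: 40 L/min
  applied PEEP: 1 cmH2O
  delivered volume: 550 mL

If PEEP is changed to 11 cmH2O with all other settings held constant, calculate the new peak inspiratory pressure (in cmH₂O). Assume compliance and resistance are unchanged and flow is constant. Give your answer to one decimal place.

36.0

Flow: 40 L/min ÷ 60 = 0.6667 L/s.
PIP = Vt/C + R·V̇ + PEEP (constant-flow equation of motion).
Only the baseline term changes: ΔPIP = ΔPEEP = 11 − 1 = 10.0 cmH2O.
Original PIP = 550/61.1 + 24.0×0.6667 + 1 = 26.002 cmH2O; new PIP = 26.002 + (10.0) = 36.002 cmH2O.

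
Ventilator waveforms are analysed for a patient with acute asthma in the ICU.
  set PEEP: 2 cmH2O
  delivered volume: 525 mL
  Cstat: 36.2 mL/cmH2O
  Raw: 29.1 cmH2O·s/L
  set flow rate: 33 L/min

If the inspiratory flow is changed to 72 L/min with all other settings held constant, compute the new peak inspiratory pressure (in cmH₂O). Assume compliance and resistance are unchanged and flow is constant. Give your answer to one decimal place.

51.4

Flow: 33 L/min ÷ 60 = 0.55 L/s.
New flow: 72 L/min ÷ 60 = 1.2 L/s.
PIP = Vt/C + R·V̇ + PEEP (constant-flow equation of motion).
Only the resistive term changes: ΔPIP = R × ΔV̇ = 29.1 × (1.2 − 0.55) = 29.1 × 0.65 = 18.915 cmH2O.
Original PIP = 525/36.2 + 29.1×0.55 + 2 = 32.508 cmH2O; new PIP = 32.508 + (18.915) = 51.423 cmH2O.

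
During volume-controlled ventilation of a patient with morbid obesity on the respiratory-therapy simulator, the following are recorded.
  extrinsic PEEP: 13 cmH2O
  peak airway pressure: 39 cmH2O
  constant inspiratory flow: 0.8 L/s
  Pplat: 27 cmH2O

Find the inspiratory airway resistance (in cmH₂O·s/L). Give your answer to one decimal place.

Raw = (PIP − Pplat) / flow = (39 − 27) / 0.8 = 12.0 / 0.8 = 15.0 cmH2O·s/L.

15.0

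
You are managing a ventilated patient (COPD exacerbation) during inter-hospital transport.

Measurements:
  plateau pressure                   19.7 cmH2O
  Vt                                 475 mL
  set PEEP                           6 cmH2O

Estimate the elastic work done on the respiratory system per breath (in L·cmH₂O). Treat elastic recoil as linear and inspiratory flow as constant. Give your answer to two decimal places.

3.25

Elastic work ≈ ½ × (Pplat − PEEP) × Vt = 0.5 × (19.7 − 6) × 0.475 L = 0.5 × 13.7 × 0.475 = 3.254 L·cmH2O.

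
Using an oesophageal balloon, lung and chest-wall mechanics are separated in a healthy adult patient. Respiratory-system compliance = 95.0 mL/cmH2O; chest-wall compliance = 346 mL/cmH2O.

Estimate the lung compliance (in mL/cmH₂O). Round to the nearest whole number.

1/CL = 1/Crs − 1/Ccw.
1/CL = 1/95.0 − 1/346 = 0.007636.
CL = 130.96 mL/cmH2O.

131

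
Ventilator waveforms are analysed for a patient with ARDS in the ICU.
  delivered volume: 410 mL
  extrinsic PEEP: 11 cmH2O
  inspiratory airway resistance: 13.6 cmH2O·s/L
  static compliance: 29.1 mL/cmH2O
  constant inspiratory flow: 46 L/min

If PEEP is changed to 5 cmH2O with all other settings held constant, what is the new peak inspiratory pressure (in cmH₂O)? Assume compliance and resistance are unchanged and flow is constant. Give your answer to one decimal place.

Flow: 46 L/min ÷ 60 = 0.7667 L/s.
PIP = Vt/C + R·V̇ + PEEP (constant-flow equation of motion).
Only the baseline term changes: ΔPIP = ΔPEEP = 5 − 11 = -6.0 cmH2O.
Original PIP = 410/29.1 + 13.6×0.7667 + 11 = 35.516 cmH2O; new PIP = 35.516 + (-6.0) = 29.516 cmH2O.

29.5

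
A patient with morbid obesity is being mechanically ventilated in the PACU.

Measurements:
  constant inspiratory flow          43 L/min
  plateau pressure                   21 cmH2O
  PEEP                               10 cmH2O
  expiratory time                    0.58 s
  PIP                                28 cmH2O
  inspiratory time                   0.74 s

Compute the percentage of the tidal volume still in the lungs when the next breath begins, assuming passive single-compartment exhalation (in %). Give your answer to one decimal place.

Flow: 43 L/min ÷ 60 = 0.7167 L/s.
Vt = flow × Ti = 0.7167 L/s × 0.74 s × 1000 mL/L = 530.36 mL.
R = (PIP − Pplat)/V̇ = (28 − 21) / 0.7167 = 7.0/0.7167 = 9.767 cmH2O·s/L.
C = Vt/(Pplat − PEEP) = 530.36 / (21 − 10) = 530.36/11.0 = 48.215 mL/cmH2O.
τ = R × C = 9.767 × 0.04822 L/cmH2O = 0.471 s.
Fraction remaining at end-expiration = e^(−Te/τ) = e^(−0.58/0.471) = 0.2919 → 29.19%.

29.2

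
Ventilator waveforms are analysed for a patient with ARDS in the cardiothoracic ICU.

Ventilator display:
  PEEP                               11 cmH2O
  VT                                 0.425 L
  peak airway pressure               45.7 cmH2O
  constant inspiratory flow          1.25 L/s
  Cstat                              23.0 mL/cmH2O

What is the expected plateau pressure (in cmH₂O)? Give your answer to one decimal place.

29.5

Pplat = PEEP + Vt / Cstat = 11 + 425 / 23.0 = 11 + 18.478 = 29.478 cmH2O.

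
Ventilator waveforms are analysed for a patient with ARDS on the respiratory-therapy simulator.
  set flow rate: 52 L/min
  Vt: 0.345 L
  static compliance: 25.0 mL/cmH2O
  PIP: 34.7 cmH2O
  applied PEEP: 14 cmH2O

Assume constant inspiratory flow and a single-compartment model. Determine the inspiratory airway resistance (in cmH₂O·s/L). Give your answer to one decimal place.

8.0

Flow: 52 L/min ÷ 60 = 0.8667 L/s.
Equation of motion (constant flow): PIP = Vt/C + R·V̇ + PEEP.
R·V̇ = PIP − Vt/C − PEEP = 34.7 − 345/25.0 − 14 = 34.7 − 13.8 − 14 = 6.9 cmH2O.
R = 6.9 / 0.8667 = 7.961 cmH2O·s/L.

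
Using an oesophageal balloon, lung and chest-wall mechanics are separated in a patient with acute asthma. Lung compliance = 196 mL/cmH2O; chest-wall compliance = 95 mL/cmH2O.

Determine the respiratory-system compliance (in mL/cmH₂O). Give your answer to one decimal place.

64.0

Lung and chest wall are elastances in series: 1/Crs = 1/CL + 1/Ccw.
1/Crs = 1/196 + 1/95 = 0.01563.
Crs = 63.98 mL/cmH2O.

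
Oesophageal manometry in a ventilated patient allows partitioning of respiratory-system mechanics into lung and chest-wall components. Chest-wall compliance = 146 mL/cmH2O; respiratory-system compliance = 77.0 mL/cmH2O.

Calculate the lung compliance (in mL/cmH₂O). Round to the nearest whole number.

1/CL = 1/Crs − 1/Ccw.
1/CL = 1/77.0 − 1/146 = 0.006138.
CL = 162.92 mL/cmH2O.

163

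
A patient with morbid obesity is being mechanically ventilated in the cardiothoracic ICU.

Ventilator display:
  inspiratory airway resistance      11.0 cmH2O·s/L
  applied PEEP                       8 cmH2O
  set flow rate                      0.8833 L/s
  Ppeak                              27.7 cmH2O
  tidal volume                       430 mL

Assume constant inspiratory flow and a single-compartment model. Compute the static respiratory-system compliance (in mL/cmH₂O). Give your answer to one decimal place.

Equation of motion (constant flow): PIP = Vt/C + R·V̇ + PEEP.
Vt/C = PIP − R·V̇ − PEEP = 27.7 − 11.0×0.8833 − 8 = 27.7 − 9.716 − 8 = 9.984 cmH2O.
C = Vt / 9.984 = 430 / 9.984 = 43.069 mL/cmH2O.

43.1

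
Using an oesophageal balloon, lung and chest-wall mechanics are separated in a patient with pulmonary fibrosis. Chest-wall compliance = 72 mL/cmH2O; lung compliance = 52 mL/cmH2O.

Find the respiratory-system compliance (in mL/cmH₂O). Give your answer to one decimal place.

30.2

Lung and chest wall are elastances in series: 1/Crs = 1/CL + 1/Ccw.
1/Crs = 1/52 + 1/72 = 0.03312.
Crs = 30.193 mL/cmH2O.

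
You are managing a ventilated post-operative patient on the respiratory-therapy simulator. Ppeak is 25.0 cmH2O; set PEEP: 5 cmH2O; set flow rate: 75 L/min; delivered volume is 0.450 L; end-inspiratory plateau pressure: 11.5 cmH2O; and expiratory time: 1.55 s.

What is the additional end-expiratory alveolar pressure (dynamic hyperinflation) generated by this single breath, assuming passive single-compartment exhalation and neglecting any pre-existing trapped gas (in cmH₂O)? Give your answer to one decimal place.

Flow: 75 L/min ÷ 60 = 1.25 L/s.
R = (PIP − Pplat)/V̇ = (25.0 − 11.5) / 1.25 = 13.5/1.25 = 10.8 cmH2O·s/L.
C = Vt/(Pplat − PEEP) = 450.0 / (11.5 − 5) = 450.0/6.5 = 69.231 mL/cmH2O.
τ = R × C = 10.8 × 0.06923 L/cmH2O = 0.7477 s.
Fraction remaining = e^(−Te/τ) = e^(−1.55/0.7477) = 0.1258; trapped volume = 450.0 × 0.1258 = 56.61 mL.
Additional alveolar pressure from trapping ≈ V_trapped / C = 56.61 / 69.231 = 0.8177 cmH2O.

0.8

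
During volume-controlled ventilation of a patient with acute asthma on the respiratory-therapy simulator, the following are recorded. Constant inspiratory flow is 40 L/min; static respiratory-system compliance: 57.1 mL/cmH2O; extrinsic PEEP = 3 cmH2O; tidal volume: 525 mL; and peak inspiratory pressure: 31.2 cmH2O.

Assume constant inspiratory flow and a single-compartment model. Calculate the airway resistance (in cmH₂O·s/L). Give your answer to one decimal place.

Flow: 40 L/min ÷ 60 = 0.6667 L/s.
Equation of motion (constant flow): PIP = Vt/C + R·V̇ + PEEP.
R·V̇ = PIP − Vt/C − PEEP = 31.2 − 525/57.1 − 3 = 31.2 − 9.194 − 3 = 19.006 cmH2O.
R = 19.006 / 0.6667 = 28.508 cmH2O·s/L.

28.5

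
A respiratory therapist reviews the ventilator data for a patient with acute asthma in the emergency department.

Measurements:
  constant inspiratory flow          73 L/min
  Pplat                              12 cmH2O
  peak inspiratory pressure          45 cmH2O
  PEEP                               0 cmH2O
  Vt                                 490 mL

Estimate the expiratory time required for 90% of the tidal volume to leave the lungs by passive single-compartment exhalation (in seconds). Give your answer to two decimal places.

2.55

Flow: 73 L/min ÷ 60 = 1.2167 L/s.
R = (PIP − Pplat)/V̇ = (45 − 12) / 1.2167 = 33.0/1.2167 = 27.123 cmH2O·s/L.
C = Vt/(Pplat − PEEP) = 490.0 / (12 − 0) = 490.0/12.0 = 40.833 mL/cmH2O.
τ = R × C = 27.123 × 0.04083 L/cmH2O = 1.107 s.
t = −τ·ln(1 − 0.90) = −1.107·ln(0.1) = 2.549 s.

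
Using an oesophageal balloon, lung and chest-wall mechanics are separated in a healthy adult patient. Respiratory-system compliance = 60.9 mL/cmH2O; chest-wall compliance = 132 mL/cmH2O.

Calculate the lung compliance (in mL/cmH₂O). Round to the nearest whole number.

1/CL = 1/Crs − 1/Ccw.
1/CL = 1/60.9 − 1/132 = 0.008845.
CL = 113.06 mL/cmH2O.

113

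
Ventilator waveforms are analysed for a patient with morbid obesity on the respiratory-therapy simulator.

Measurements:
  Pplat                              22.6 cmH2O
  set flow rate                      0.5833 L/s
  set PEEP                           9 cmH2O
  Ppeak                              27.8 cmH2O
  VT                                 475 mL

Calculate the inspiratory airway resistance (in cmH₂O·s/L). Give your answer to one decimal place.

Raw = (PIP − Pplat) / flow = (27.8 − 22.6) / 0.5833 = 5.2 / 0.5833 = 8.915 cmH2O·s/L.

8.9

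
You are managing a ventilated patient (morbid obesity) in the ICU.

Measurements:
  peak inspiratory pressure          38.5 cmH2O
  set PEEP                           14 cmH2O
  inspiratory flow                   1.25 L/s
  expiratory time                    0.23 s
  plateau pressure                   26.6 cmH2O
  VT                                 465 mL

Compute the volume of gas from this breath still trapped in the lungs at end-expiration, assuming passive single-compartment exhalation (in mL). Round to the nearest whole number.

R = (PIP − Pplat)/V̇ = (38.5 − 26.6) / 1.25 = 11.9/1.25 = 9.52 cmH2O·s/L.
C = Vt/(Pplat − PEEP) = 465.0 / (26.6 − 14) = 465.0/12.6 = 36.905 mL/cmH2O.
τ = R × C = 9.52 × 0.03691 L/cmH2O = 0.3514 s.
Fraction remaining = e^(−Te/τ) = e^(−0.23/0.3514) = 0.5197.
Trapped volume = 465.0 × 0.5197 = 241.66 mL.

242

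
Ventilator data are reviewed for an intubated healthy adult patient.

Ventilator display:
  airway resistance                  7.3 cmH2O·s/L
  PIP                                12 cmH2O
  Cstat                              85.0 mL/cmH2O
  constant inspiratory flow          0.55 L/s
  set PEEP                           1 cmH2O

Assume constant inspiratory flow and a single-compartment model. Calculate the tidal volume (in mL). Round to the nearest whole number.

Equation of motion (constant flow): PIP = Vt/C + R·V̇ + PEEP.
Vt/C = PIP − R·V̇ − PEEP = 12 − 4.015 − 1 = 6.985 cmH2O.
Vt = C × 6.985 = 85.0 × 6.985 = 593.73 mL.

594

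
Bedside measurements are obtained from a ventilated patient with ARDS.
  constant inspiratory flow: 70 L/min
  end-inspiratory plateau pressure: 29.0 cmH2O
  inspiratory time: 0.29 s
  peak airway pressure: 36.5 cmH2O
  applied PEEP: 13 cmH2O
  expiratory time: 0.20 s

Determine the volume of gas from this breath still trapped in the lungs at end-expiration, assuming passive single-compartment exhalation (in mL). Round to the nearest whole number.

Flow: 70 L/min ÷ 60 = 1.1667 L/s.
Vt = flow × Ti = 1.1667 L/s × 0.29 s × 1000 mL/L = 338.34 mL.
R = (PIP − Pplat)/V̇ = (36.5 − 29.0) / 1.1667 = 7.5/1.1667 = 6.428 cmH2O·s/L.
C = Vt/(Pplat − PEEP) = 338.34 / (29.0 − 13) = 338.34/16.0 = 21.146 mL/cmH2O.
τ = R × C = 6.428 × 0.02115 L/cmH2O = 0.136 s.
Fraction remaining = e^(−Te/τ) = e^(−0.20/0.136) = 0.2298.
Trapped volume = 338.34 × 0.2298 = 77.751 mL.

78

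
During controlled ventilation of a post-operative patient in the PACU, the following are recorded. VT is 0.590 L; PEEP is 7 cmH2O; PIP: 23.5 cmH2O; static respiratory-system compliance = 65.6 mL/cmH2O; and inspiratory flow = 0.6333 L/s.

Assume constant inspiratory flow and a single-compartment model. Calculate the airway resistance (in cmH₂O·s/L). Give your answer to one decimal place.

11.9

Equation of motion (constant flow): PIP = Vt/C + R·V̇ + PEEP.
R·V̇ = PIP − Vt/C − PEEP = 23.5 − 590/65.6 − 7 = 23.5 − 8.994 − 7 = 7.506 cmH2O.
R = 7.506 / 0.6333 = 11.852 cmH2O·s/L.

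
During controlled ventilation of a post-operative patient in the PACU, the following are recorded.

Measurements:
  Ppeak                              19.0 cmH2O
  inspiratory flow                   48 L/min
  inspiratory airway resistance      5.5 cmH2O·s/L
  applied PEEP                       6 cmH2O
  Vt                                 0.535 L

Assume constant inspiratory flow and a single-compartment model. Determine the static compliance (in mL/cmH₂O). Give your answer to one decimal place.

Flow: 48 L/min ÷ 60 = 0.8 L/s.
Equation of motion (constant flow): PIP = Vt/C + R·V̇ + PEEP.
Vt/C = PIP − R·V̇ − PEEP = 19.0 − 5.5×0.8 − 6 = 19.0 − 4.4 − 6 = 8.6 cmH2O.
C = Vt / 8.6 = 535 / 8.6 = 62.209 mL/cmH2O.

62.2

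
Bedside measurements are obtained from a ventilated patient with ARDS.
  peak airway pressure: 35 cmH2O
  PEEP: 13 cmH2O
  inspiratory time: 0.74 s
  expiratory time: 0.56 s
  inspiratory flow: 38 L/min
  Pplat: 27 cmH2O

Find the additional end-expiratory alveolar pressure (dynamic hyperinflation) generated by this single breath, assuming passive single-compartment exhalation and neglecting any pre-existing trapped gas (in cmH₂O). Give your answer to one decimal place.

Flow: 38 L/min ÷ 60 = 0.6333 L/s.
Vt = flow × Ti = 0.6333 L/s × 0.74 s × 1000 mL/L = 468.64 mL.
R = (PIP − Pplat)/V̇ = (35 − 27) / 0.6333 = 8.0/0.6333 = 12.632 cmH2O·s/L.
C = Vt/(Pplat − PEEP) = 468.64 / (27 − 13) = 468.64/14.0 = 33.474 mL/cmH2O.
τ = R × C = 12.632 × 0.03347 L/cmH2O = 0.4228 s.
Fraction remaining = e^(−Te/τ) = e^(−0.56/0.4228) = 0.2659; trapped volume = 468.64 × 0.2659 = 124.61 mL.
Additional alveolar pressure from trapping ≈ V_trapped / C = 124.61 / 33.474 = 3.723 cmH2O.

3.7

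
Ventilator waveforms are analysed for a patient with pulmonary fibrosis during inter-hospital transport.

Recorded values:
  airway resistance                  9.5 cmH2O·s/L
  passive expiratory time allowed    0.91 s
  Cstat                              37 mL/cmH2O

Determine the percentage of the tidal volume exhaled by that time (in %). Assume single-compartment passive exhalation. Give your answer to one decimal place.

92.5

τ = R × C = 9.5 × 37 mL/cmH2O = 9.5 × 0.037 L/cmH2O = 0.3515 s.
Passive exhalation: V(t)/V₀ = e^(−t/τ) = e^(−0.91/0.3515) = 0.0751.
Fraction exhaled = 1 − 0.0751 = 0.9249 → 92.49%.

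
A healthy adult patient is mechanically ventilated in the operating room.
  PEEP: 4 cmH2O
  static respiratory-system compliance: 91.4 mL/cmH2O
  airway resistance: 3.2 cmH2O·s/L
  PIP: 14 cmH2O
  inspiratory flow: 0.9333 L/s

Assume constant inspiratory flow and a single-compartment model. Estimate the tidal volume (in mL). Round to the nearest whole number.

Equation of motion (constant flow): PIP = Vt/C + R·V̇ + PEEP.
Vt/C = PIP − R·V̇ − PEEP = 14 − 2.987 − 4 = 7.013 cmH2O.
Vt = C × 7.013 = 91.4 × 7.013 = 640.99 mL.

641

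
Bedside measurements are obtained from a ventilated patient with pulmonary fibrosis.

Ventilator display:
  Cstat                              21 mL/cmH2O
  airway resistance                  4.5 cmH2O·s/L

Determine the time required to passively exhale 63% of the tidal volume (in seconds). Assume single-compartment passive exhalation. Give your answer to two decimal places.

0.09

τ = R × C = 4.5 × 21 mL/cmH2O = 4.5 × 0.021 L/cmH2O = 0.0945 s.
Exhaled fraction f = 1 − e^(−t/τ) → t = −τ·ln(1 − f) = −0.0945·ln(0.37) = 0.09396 s.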